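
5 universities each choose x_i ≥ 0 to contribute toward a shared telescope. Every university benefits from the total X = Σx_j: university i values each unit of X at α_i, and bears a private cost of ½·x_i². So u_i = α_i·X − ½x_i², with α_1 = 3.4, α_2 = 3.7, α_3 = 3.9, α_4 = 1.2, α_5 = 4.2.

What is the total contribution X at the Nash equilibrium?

16.4

University i's FOC: ∂u_i/∂x_i = α_i − x_i = 0, so x_i* = α_i.
NE contributions = (3.4, 3.7, 3.9, 1.2, 4.2); X = 16.4.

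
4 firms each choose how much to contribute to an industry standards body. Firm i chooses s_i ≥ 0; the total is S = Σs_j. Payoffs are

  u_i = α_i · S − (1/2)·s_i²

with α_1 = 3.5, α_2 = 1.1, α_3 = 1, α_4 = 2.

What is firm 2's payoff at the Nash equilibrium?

7.755

Firm i's FOC: ∂u_i/∂s_i = α_i − s_i = 0, so s_i* = α_i.
NE contributions = (3.5, 1.1, 1, 2); S = 7.6.
u_2 = α_2·S − ½·(s_2)² = 1.1·7.6 − ½·1.1² = 7.755.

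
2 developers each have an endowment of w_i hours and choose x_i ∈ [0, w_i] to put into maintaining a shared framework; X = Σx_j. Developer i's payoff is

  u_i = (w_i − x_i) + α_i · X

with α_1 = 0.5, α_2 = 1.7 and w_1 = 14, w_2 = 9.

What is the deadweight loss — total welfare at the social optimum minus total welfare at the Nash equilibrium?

16.8

∂u_i/∂x_i = α_i − 1, so developer i contributes w_i if α_i > 1, else 0.
α_i > 1 for i ∈ {2}; NE contributions (0, 9), X = 9.
W^NE = Σw_i − X^NE + (Σα_i)·X^NE = 23 + 1.2·9 = 33.8.
Planner: ∂(Σu_j)/∂x_i = Σα_j − 1 = 1.2 > 0, so everyone contributes w_i; X^SO = 23, W^SO = 23 + 1.2·23 = 50.6.
Deadweight loss = 16.8.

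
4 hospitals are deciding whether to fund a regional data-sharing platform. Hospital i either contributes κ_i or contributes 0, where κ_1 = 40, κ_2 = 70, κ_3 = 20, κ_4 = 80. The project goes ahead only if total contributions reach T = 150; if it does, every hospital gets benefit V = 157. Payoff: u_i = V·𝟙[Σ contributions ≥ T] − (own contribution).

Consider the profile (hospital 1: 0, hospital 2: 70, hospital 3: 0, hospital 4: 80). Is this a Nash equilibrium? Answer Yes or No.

Total = 150 ≥ 150: provided.
Hospital 1 (pledges 0, payoff 157): pledging 40 → total 190, payoff 117. No gain.
Hospital 2 (pledges 70, payoff 87): dropping to 0 → total 80, payoff 0. No gain.
Hospital 3 (pledges 0, payoff 157): pledging 20 → total 170, payoff 137. No gain.
Hospital 4 (pledges 80, payoff 77): dropping to 0 → total 70, payoff 0. No gain.

Yes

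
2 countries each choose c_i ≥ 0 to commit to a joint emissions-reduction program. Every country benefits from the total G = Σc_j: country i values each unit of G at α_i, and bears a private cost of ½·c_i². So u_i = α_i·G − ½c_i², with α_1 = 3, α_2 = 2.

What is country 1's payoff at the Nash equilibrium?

10.5

Country i's FOC: ∂u_i/∂c_i = α_i − c_i = 0, so c_i* = α_i.
NE contributions = (3, 2); G = 5.
u_1 = α_1·G − ½·(c_1)² = 3·5 − ½·3² = 10.5.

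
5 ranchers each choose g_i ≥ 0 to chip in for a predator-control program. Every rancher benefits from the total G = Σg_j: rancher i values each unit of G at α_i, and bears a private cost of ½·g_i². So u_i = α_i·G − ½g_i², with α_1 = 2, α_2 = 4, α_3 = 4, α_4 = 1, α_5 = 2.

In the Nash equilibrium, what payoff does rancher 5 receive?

24

Rancher i's FOC: ∂u_i/∂g_i = α_i − g_i = 0, so g_i* = α_i.
NE contributions = (2, 4, 4, 1, 2); G = 13.
u_5 = α_5·G − ½·(g_5)² = 2·13 − ½·2² = 24.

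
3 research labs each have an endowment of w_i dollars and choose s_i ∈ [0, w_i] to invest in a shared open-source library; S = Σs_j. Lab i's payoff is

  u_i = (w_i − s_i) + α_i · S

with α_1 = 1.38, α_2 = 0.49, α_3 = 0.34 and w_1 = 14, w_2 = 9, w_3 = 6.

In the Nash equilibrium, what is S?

14

∂u_i/∂s_i = α_i − 1, so lab i contributes w_i if α_i > 1, else 0.
α_i > 1 for i ∈ {1}; NE contributions (14, 0, 0), S = 14.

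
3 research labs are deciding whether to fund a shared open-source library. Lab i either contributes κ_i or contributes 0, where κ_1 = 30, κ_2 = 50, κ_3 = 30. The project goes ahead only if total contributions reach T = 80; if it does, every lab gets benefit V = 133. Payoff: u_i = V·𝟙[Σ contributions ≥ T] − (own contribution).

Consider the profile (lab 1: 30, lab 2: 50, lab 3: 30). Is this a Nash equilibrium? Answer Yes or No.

No

Total = 110 ≥ 80: provided.
Lab 1 (pledges 30, payoff 103): dropping to 0 → total 80, payoff 133. Profitable deviation.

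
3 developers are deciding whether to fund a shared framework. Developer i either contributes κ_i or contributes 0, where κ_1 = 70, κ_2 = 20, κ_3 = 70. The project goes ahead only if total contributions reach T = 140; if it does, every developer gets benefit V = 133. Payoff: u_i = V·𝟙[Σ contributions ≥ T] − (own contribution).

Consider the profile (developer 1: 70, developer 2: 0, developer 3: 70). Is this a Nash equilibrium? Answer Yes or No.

Total = 140 ≥ 140: provided.
Developer 1 (pledges 70, payoff 63): dropping to 0 → total 70, payoff 0. No gain.
Developer 2 (pledges 0, payoff 133): pledging 20 → total 160, payoff 113. No gain.
Developer 3 (pledges 70, payoff 63): dropping to 0 → total 70, payoff 0. No gain.

Yes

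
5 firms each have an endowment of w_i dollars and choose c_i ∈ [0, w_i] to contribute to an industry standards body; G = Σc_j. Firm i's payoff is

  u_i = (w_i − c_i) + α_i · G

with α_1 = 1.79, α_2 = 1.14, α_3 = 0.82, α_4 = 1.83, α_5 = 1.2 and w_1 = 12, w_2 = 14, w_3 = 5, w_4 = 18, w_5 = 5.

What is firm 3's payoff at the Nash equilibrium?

45.18

∂u_i/∂c_i = α_i − 1, so firm i contributes w_i if α_i > 1, else 0.
α_i > 1 for i ∈ {1, 2, 4, 5}; NE contributions (12, 14, 0, 18, 5), G = 49.
u_3 = (5 − 0) + 0.82·49 = 45.18.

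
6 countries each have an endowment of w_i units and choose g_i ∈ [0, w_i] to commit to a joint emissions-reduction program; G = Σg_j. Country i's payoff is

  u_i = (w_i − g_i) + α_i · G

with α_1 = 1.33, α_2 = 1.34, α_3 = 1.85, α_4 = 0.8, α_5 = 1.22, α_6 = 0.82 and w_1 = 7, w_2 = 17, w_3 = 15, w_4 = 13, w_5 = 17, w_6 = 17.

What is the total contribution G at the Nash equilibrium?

∂u_i/∂g_i = α_i − 1, so country i contributes w_i if α_i > 1, else 0.
α_i > 1 for i ∈ {1, 2, 3, 5}; NE contributions (7, 17, 15, 0, 17, 0), G = 56.

56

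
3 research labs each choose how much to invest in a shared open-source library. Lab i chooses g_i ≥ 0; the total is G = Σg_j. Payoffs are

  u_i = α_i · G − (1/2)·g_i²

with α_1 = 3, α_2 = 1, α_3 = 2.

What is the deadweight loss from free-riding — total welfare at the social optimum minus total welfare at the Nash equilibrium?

25

Lab i's FOC: ∂u_i/∂g_i = α_i − g_i = 0, so g_i* = α_i.
NE contributions = (3, 1, 2); G = 6.
W^NE = (Σα)·G − ½Σα_i² = 6² − ½·14 = 29.
Planner sets g_i = Σα_j = 6 for every i, so G^SO = 3·6 = 18.
W^SO = (Σα)·G^SO − ½·3·(Σα)² = (3/2)·6² = 54.
Deadweight loss = W^SO − W^NE = 25.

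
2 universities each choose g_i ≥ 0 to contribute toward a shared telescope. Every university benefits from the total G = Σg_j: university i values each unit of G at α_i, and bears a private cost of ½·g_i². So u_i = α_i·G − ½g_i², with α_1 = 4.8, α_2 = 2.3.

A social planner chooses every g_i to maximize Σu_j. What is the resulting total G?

14.2

Planner FOC: ∂(Σu_j)/∂g_i = (Σα_j) − g_i = 0, so g_i^SO = Σα_j = 7.1 for every i; G^SO = 14.2.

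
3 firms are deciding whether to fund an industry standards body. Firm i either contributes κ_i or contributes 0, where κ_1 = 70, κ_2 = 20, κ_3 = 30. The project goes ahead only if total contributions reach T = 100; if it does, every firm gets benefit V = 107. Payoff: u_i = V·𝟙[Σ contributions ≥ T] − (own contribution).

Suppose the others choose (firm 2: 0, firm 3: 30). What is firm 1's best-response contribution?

70

Others' total = 30. Contributing 70 brings total to 100 ≥ 100: gain V − κ_1 = 37.
Best response: 70.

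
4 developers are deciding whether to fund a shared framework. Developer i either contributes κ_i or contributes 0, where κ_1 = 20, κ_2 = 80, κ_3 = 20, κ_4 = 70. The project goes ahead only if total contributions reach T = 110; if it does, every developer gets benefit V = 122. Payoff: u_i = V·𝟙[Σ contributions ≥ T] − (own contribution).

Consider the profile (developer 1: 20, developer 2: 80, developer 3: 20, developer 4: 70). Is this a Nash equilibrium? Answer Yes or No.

No

Total = 190 ≥ 110: provided.
Developer 1 (pledges 20, payoff 102): dropping to 0 → total 170, payoff 122. Profitable deviation.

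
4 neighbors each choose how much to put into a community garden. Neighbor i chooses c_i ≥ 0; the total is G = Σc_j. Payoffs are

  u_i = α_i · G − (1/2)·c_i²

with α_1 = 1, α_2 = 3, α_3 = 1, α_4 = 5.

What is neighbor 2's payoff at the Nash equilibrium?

25.5

Neighbor i's FOC: ∂u_i/∂c_i = α_i − c_i = 0, so c_i* = α_i.
NE contributions = (1, 3, 1, 5); G = 10.
u_2 = α_2·G − ½·(c_2)² = 3·10 − ½·3² = 25.5.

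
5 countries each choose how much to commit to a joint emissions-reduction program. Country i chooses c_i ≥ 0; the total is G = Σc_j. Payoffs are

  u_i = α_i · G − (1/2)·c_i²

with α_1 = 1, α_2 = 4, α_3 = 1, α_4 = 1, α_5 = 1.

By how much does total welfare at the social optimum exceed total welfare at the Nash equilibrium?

Country i's FOC: ∂u_i/∂c_i = α_i − c_i = 0, so c_i* = α_i.
NE contributions = (1, 4, 1, 1, 1); G = 8.
W^NE = (Σα)·G − ½Σα_i² = 8² − ½·20 = 54.
Planner sets c_i = Σα_j = 8 for every i, so G^SO = 5·8 = 40.
W^SO = (Σα)·G^SO − ½·5·(Σα)² = (5/2)·8² = 160.
Deadweight loss = W^SO − W^NE = 106.

106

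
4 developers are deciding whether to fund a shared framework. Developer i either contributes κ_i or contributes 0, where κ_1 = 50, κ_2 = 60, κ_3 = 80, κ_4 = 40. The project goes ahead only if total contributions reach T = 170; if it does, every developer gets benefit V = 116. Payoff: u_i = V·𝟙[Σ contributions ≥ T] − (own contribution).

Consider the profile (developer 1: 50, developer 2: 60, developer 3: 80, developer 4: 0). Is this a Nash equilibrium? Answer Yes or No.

Total = 190 ≥ 170: provided.
Developer 1 (pledges 50, payoff 66): dropping to 0 → total 140, payoff 0. No gain.
Developer 2 (pledges 60, payoff 56): dropping to 0 → total 130, payoff 0. No gain.
Developer 3 (pledges 80, payoff 36): dropping to 0 → total 110, payoff 0. No gain.
Developer 4 (pledges 0, payoff 116): pledging 40 → total 230, payoff 76. No gain.

Yes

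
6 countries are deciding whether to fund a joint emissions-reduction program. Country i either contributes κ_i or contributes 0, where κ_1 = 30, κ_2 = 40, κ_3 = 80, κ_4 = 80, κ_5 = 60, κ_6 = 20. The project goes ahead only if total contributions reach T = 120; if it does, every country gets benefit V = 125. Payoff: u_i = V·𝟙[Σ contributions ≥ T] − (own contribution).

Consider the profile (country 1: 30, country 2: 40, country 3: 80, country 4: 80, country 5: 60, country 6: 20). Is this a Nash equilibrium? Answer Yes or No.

Total = 310 ≥ 120: provided.
Country 1 (pledges 30, payoff 95): dropping to 0 → total 280, payoff 125. Profitable deviation.

No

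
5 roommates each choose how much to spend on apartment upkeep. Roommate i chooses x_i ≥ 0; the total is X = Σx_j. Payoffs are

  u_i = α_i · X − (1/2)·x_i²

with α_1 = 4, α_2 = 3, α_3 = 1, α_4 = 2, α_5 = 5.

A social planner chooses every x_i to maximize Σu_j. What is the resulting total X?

Planner FOC: ∂(Σu_j)/∂x_i = (Σα_j) − x_i = 0, so x_i^SO = Σα_j = 15 for every i; X^SO = 75.

75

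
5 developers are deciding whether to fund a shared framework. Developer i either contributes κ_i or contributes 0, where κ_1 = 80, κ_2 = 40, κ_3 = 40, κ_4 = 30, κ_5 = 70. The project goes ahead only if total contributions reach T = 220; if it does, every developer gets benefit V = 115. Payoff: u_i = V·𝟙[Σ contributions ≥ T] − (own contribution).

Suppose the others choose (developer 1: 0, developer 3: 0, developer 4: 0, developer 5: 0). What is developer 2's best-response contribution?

Others' total = 0. Even contributing 40 gives 40 < 220: no benefit either way.
Best response: 0.

0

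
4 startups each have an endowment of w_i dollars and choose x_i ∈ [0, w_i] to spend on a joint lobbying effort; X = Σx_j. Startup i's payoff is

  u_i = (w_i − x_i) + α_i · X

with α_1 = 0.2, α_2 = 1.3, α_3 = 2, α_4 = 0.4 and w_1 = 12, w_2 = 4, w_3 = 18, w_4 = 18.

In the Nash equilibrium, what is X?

22

∂u_i/∂x_i = α_i − 1, so startup i contributes w_i if α_i > 1, else 0.
α_i > 1 for i ∈ {2, 3}; NE contributions (0, 4, 18, 0), X = 22.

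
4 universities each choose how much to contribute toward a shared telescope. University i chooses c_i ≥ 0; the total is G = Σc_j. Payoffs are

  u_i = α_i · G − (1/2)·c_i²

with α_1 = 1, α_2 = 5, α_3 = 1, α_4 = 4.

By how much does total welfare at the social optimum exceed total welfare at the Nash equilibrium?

142.5

University i's FOC: ∂u_i/∂c_i = α_i − c_i = 0, so c_i* = α_i.
NE contributions = (1, 5, 1, 4); G = 11.
W^NE = (Σα)·G − ½Σα_i² = 11² − ½·43 = 99.5.
Planner sets c_i = Σα_j = 11 for every i, so G^SO = 4·11 = 44.
W^SO = (Σα)·G^SO − ½·4·(Σα)² = (4/2)·11² = 242.
Deadweight loss = W^SO − W^NE = 142.5.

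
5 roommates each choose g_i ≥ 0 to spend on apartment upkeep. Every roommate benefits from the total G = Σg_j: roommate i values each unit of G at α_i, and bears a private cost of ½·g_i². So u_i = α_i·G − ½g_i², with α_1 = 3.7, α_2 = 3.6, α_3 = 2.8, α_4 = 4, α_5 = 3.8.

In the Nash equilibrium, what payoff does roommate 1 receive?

Roommate i's FOC: ∂u_i/∂g_i = α_i − g_i = 0, so g_i* = α_i.
NE contributions = (3.7, 3.6, 2.8, 4, 3.8); G = 17.9.
u_1 = α_1·G − ½·(g_1)² = 3.7·17.9 − ½·3.7² = 59.385.

59.385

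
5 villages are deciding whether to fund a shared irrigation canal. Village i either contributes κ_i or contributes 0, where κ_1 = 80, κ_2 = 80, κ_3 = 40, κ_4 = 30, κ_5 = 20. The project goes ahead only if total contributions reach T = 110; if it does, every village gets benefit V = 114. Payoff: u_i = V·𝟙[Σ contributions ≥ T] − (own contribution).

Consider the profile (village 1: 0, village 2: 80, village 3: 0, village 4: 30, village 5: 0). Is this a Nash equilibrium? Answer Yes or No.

Total = 110 ≥ 110: provided.
Village 1 (pledges 0, payoff 114): pledging 80 → total 190, payoff 34. No gain.
Village 2 (pledges 80, payoff 34): dropping to 0 → total 30, payoff 0. No gain.
Village 3 (pledges 0, payoff 114): pledging 40 → total 150, payoff 74. No gain.
Village 4 (pledges 30, payoff 84): dropping to 0 → total 80, payoff 0. No gain.
Village 5 (pledges 0, payoff 114): pledging 20 → total 130, payoff 94. No gain.

Yes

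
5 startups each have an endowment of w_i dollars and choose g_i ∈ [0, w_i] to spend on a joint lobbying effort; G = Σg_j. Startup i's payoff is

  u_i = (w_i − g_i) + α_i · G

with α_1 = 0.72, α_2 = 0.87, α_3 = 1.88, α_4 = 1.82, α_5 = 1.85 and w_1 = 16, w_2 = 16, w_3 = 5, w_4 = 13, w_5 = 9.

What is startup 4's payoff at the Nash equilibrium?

∂u_i/∂g_i = α_i − 1, so startup i contributes w_i if α_i > 1, else 0.
α_i > 1 for i ∈ {3, 4, 5}; NE contributions (0, 0, 5, 13, 9), G = 27.
u_4 = (13 − 13) + 1.82·27 = 49.14.

49.14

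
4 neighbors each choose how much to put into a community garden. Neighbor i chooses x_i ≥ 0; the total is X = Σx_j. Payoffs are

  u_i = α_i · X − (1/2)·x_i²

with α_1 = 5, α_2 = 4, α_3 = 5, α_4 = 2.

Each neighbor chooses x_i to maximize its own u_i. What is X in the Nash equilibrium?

Neighbor i's FOC: ∂u_i/∂x_i = α_i − x_i = 0, so x_i* = α_i.
NE contributions = (5, 4, 5, 2); X = 16.

16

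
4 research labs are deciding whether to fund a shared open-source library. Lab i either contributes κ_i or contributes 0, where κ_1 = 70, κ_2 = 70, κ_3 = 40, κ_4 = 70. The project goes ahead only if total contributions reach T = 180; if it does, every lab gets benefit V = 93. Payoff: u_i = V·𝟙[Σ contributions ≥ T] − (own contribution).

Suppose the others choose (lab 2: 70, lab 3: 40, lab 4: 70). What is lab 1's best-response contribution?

Others' total = 180 ≥ 180; contributing adds cost 70 for no extra benefit.
Best response: 0.

0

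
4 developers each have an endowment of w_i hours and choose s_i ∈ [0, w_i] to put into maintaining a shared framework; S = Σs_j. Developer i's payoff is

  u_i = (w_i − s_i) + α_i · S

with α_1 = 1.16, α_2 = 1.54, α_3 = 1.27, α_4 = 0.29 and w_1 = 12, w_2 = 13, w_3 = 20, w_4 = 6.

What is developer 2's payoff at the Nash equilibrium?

∂u_i/∂s_i = α_i − 1, so developer i contributes w_i if α_i > 1, else 0.
α_i > 1 for i ∈ {1, 2, 3}; NE contributions (12, 13, 20, 0), S = 45.
u_2 = (13 − 13) + 1.54·45 = 69.3.

69.3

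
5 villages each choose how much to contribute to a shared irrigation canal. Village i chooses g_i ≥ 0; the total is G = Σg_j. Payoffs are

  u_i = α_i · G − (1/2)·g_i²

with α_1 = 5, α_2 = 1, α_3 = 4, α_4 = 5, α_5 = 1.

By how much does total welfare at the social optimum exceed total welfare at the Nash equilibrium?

418

Village i's FOC: ∂u_i/∂g_i = α_i − g_i = 0, so g_i* = α_i.
NE contributions = (5, 1, 4, 5, 1); G = 16.
W^NE = (Σα)·G − ½Σα_i² = 16² − ½·68 = 222.
Planner sets g_i = Σα_j = 16 for every i, so G^SO = 5·16 = 80.
W^SO = (Σα)·G^SO − ½·5·(Σα)² = (5/2)·16² = 640.
Deadweight loss = W^SO − W^NE = 418.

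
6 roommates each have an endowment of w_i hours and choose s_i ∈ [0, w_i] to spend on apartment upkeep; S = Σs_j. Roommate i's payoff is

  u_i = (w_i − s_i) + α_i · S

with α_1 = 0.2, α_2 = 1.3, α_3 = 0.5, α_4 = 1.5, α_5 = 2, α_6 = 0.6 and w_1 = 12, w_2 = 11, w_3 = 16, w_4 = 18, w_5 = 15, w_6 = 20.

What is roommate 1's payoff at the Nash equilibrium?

∂u_i/∂s_i = α_i − 1, so roommate i contributes w_i if α_i > 1, else 0.
α_i > 1 for i ∈ {2, 4, 5}; NE contributions (0, 11, 0, 18, 15, 0), S = 44.
u_1 = (12 − 0) + 0.2·44 = 20.8.

20.8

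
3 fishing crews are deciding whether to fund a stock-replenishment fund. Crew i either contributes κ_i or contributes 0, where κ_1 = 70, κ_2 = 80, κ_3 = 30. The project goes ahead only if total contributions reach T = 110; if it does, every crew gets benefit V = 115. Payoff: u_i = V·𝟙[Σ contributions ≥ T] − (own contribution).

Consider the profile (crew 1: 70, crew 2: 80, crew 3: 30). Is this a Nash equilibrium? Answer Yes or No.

Total = 180 ≥ 110: provided.
Crew 1 (pledges 70, payoff 45): dropping to 0 → total 110, payoff 115. Profitable deviation.

No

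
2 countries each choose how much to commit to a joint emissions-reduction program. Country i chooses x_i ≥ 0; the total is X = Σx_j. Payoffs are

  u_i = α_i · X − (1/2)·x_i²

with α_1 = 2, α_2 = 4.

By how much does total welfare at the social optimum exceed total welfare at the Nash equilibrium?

Country i's FOC: ∂u_i/∂x_i = α_i − x_i = 0, so x_i* = α_i.
NE contributions = (2, 4); X = 6.
W^NE = (Σα)·X − ½Σα_i² = 6² − ½·20 = 26.
Planner sets x_i = Σα_j = 6 for every i, so X^SO = 2·6 = 12.
W^SO = (Σα)·X^SO − ½·2·(Σα)² = (2/2)·6² = 36.
Deadweight loss = W^SO − W^NE = 10.

10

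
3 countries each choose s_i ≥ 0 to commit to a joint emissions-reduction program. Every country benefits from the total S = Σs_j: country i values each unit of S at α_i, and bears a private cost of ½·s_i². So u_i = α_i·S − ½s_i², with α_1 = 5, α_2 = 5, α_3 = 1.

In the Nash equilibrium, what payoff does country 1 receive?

Country i's FOC: ∂u_i/∂s_i = α_i − s_i = 0, so s_i* = α_i.
NE contributions = (5, 5, 1); S = 11.
u_1 = α_1·S − ½·(s_1)² = 5·11 − ½·5² = 42.5.

42.5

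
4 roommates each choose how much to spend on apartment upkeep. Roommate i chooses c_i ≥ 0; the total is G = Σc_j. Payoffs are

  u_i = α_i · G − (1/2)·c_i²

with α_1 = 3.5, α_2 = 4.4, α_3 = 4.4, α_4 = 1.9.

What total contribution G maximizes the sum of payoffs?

Planner FOC: ∂(Σu_j)/∂c_i = (Σα_j) − c_i = 0, so c_i^SO = Σα_j = 14.2 for every i; G^SO = 56.8.

56.8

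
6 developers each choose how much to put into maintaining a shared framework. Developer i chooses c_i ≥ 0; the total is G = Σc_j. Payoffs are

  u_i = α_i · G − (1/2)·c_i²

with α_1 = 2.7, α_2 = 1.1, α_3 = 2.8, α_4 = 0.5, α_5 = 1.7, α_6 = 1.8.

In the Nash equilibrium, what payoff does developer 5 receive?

Developer i's FOC: ∂u_i/∂c_i = α_i − c_i = 0, so c_i* = α_i.
NE contributions = (2.7, 1.1, 2.8, 0.5, 1.7, 1.8); G = 10.6.
u_5 = α_5·G − ½·(c_5)² = 1.7·10.6 − ½·1.7² = 16.575.

16.575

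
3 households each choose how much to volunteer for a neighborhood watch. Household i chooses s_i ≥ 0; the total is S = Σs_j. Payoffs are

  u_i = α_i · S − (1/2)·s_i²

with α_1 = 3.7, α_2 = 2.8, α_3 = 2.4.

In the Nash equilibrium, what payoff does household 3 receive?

18.48

Household i's FOC: ∂u_i/∂s_i = α_i − s_i = 0, so s_i* = α_i.
NE contributions = (3.7, 2.8, 2.4); S = 8.9.
u_3 = α_3·S − ½·(s_3)² = 2.4·8.9 − ½·2.4² = 18.48.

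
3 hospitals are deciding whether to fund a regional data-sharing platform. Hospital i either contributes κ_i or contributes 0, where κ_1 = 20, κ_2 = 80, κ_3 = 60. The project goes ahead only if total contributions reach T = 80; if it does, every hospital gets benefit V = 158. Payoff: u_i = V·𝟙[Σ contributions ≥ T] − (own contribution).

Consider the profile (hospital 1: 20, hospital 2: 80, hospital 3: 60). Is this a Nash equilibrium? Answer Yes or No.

Total = 160 ≥ 80: provided.
Hospital 1 (pledges 20, payoff 138): dropping to 0 → total 140, payoff 158. Profitable deviation.

No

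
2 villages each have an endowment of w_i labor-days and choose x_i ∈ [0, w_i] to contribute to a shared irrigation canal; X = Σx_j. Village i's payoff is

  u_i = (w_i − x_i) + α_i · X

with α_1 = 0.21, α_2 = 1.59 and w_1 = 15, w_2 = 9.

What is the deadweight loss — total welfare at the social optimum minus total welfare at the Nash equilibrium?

12

∂u_i/∂x_i = α_i − 1, so village i contributes w_i if α_i > 1, else 0.
α_i > 1 for i ∈ {2}; NE contributions (0, 9), X = 9.
W^NE = Σw_i − X^NE + (Σα_i)·X^NE = 24 + 0.8·9 = 31.2.
Planner: ∂(Σu_j)/∂x_i = Σα_j − 1 = 0.8 > 0, so everyone contributes w_i; X^SO = 24, W^SO = 24 + 0.8·24 = 43.2.
Deadweight loss = 12.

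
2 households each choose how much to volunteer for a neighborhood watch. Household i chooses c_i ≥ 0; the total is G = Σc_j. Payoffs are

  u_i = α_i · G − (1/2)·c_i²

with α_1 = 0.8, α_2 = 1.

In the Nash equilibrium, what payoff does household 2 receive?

Household i's FOC: ∂u_i/∂c_i = α_i − c_i = 0, so c_i* = α_i.
NE contributions = (0.8, 1); G = 1.8.
u_2 = α_2·G − ½·(c_2)² = 1·1.8 − ½·1² = 1.3.

1.3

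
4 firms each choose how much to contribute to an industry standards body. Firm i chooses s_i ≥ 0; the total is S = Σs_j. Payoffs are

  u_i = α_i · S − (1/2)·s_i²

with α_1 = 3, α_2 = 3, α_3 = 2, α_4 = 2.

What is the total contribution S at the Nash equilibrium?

Firm i's FOC: ∂u_i/∂s_i = α_i − s_i = 0, so s_i* = α_i.
NE contributions = (3, 3, 2, 2); S = 10.

10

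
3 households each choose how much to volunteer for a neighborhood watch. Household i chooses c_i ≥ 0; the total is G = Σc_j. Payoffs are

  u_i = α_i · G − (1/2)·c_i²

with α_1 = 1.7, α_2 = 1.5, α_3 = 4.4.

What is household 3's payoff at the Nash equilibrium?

23.76

Household i's FOC: ∂u_i/∂c_i = α_i − c_i = 0, so c_i* = α_i.
NE contributions = (1.7, 1.5, 4.4); G = 7.6.
u_3 = α_3·G − ½·(c_3)² = 4.4·7.6 − ½·4.4² = 23.76.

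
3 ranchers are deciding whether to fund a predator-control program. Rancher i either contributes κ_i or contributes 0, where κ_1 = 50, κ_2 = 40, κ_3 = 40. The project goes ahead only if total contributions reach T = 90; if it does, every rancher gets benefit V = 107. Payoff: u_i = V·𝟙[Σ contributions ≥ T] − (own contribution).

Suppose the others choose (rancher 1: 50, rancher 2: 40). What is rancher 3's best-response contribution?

Others' total = 90 ≥ 90; contributing adds cost 40 for no extra benefit.
Best response: 0.

0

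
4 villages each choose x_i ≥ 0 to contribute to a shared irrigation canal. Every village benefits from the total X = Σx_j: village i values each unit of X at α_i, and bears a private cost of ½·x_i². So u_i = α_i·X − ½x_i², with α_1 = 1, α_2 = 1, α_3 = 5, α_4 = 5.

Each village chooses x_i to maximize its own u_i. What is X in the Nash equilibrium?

12

Village i's FOC: ∂u_i/∂x_i = α_i − x_i = 0, so x_i* = α_i.
NE contributions = (1, 1, 5, 5); X = 12.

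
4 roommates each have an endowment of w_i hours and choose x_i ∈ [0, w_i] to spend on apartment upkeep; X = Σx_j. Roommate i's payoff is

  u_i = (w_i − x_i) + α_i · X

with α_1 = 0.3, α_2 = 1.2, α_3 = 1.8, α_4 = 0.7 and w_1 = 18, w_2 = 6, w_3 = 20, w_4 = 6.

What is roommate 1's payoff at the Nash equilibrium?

25.8

∂u_i/∂x_i = α_i − 1, so roommate i contributes w_i if α_i > 1, else 0.
α_i > 1 for i ∈ {2, 3}; NE contributions (0, 6, 20, 0), X = 26.
u_1 = (18 − 0) + 0.3·26 = 25.8.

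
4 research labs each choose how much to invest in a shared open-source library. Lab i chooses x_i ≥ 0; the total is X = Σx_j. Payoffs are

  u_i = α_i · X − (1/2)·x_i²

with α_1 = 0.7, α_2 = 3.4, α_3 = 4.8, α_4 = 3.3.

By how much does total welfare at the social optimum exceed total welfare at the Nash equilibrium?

171.83

Lab i's FOC: ∂u_i/∂x_i = α_i − x_i = 0, so x_i* = α_i.
NE contributions = (0.7, 3.4, 4.8, 3.3); X = 12.2.
W^NE = (Σα)·X − ½Σα_i² = 12.2² − ½·45.98 = 125.85.
Planner sets x_i = Σα_j = 12.2 for every i, so X^SO = 4·12.2 = 48.8.
W^SO = (Σα)·X^SO − ½·4·(Σα)² = (4/2)·12.2² = 297.68.
Deadweight loss = W^SO − W^NE = 171.83.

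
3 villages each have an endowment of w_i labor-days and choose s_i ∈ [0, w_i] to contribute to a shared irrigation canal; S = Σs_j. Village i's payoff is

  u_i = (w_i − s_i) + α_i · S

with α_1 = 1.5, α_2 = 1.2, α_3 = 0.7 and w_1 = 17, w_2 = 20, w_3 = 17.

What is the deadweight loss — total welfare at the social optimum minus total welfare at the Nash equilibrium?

∂u_i/∂s_i = α_i − 1, so village i contributes w_i if α_i > 1, else 0.
α_i > 1 for i ∈ {1, 2}; NE contributions (17, 20, 0), S = 37.
W^NE = Σw_i − S^NE + (Σα_i)·S^NE = 54 + 2.4·37 = 142.8.
Planner: ∂(Σu_j)/∂s_i = Σα_j − 1 = 2.4 > 0, so everyone contributes w_i; S^SO = 54, W^SO = 54 + 2.4·54 = 183.6.
Deadweight loss = 40.8.

40.8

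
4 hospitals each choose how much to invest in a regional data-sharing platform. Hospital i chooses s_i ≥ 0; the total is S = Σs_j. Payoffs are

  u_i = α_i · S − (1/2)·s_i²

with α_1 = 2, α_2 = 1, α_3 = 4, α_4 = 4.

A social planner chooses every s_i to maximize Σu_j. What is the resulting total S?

44

Planner FOC: ∂(Σu_j)/∂s_i = (Σα_j) − s_i = 0, so s_i^SO = Σα_j = 11 for every i; S^SO = 44.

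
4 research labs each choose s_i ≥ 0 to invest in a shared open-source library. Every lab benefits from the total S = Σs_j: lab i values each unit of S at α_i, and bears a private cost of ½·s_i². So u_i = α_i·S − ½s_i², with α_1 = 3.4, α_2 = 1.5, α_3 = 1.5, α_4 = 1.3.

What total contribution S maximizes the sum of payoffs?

30.8

Planner FOC: ∂(Σu_j)/∂s_i = (Σα_j) − s_i = 0, so s_i^SO = Σα_j = 7.7 for every i; S^SO = 30.8.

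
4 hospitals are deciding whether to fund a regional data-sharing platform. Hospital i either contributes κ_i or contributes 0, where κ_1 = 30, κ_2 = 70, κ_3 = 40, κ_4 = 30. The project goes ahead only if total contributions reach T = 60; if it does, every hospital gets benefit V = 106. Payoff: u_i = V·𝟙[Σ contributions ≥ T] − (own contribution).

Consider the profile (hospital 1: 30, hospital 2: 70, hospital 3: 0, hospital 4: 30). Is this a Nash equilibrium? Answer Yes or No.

No

Total = 130 ≥ 60: provided.
Hospital 1 (pledges 30, payoff 76): dropping to 0 → total 100, payoff 106. Profitable deviation.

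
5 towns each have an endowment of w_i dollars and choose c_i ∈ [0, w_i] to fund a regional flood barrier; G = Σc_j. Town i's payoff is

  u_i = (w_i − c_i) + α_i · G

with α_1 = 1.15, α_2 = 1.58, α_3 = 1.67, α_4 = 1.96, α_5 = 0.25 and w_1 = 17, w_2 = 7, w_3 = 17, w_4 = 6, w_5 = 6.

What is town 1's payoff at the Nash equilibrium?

∂u_i/∂c_i = α_i − 1, so town i contributes w_i if α_i > 1, else 0.
α_i > 1 for i ∈ {1, 2, 3, 4}; NE contributions (17, 7, 17, 6, 0), G = 47.
u_1 = (17 − 17) + 1.15·47 = 54.05.

54.05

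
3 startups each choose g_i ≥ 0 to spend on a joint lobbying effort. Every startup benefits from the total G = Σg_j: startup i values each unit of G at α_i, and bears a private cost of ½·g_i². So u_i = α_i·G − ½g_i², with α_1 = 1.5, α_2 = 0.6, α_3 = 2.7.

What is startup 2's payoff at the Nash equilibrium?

Startup i's FOC: ∂u_i/∂g_i = α_i − g_i = 0, so g_i* = α_i.
NE contributions = (1.5, 0.6, 2.7); G = 4.8.
u_2 = α_2·G − ½·(g_2)² = 0.6·4.8 − ½·0.6² = 2.7.

2.7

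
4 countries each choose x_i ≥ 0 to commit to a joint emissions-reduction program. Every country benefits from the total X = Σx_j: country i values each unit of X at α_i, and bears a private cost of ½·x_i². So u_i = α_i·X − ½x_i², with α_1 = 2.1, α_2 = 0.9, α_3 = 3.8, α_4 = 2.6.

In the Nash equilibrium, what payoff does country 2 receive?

Country i's FOC: ∂u_i/∂x_i = α_i − x_i = 0, so x_i* = α_i.
NE contributions = (2.1, 0.9, 3.8, 2.6); X = 9.4.
u_2 = α_2·X − ½·(x_2)² = 0.9·9.4 − ½·0.9² = 8.055.

8.055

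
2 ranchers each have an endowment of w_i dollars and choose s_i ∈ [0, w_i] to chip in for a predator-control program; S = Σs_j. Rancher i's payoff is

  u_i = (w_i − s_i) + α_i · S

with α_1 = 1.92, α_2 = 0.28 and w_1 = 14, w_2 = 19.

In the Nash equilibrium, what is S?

∂u_i/∂s_i = α_i − 1, so rancher i contributes w_i if α_i > 1, else 0.
α_i > 1 for i ∈ {1}; NE contributions (14, 0), S = 14.

14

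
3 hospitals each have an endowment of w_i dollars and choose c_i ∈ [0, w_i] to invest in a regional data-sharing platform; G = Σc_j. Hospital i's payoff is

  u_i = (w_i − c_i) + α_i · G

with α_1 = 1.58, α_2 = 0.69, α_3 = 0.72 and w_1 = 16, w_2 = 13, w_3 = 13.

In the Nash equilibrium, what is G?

16

∂u_i/∂c_i = α_i − 1, so hospital i contributes w_i if α_i > 1, else 0.
α_i > 1 for i ∈ {1}; NE contributions (16, 0, 0), G = 16.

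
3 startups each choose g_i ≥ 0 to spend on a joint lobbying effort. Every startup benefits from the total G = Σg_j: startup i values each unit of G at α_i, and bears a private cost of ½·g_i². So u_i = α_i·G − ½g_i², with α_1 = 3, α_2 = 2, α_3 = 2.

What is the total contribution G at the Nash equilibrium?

Startup i's FOC: ∂u_i/∂g_i = α_i − g_i = 0, so g_i* = α_i.
NE contributions = (3, 2, 2); G = 7.

7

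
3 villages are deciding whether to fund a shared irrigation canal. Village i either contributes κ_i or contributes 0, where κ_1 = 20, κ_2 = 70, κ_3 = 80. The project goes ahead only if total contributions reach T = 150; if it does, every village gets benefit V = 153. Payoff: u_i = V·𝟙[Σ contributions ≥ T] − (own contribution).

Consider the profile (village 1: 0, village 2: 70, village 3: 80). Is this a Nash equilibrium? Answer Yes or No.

Total = 150 ≥ 150: provided.
Village 1 (pledges 0, payoff 153): pledging 20 → total 170, payoff 133. No gain.
Village 2 (pledges 70, payoff 83): dropping to 0 → total 80, payoff 0. No gain.
Village 3 (pledges 80, payoff 73): dropping to 0 → total 70, payoff 0. No gain.

Yes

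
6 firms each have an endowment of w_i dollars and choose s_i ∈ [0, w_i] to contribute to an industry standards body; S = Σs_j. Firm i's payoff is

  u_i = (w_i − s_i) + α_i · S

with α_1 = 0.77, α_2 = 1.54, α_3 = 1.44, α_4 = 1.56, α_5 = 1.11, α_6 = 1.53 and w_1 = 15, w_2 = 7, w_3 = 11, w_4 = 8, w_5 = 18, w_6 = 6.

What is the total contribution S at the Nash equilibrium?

50

∂u_i/∂s_i = α_i − 1, so firm i contributes w_i if α_i > 1, else 0.
α_i > 1 for i ∈ {2, 3, 4, 5, 6}; NE contributions (0, 7, 11, 8, 18, 6), S = 50.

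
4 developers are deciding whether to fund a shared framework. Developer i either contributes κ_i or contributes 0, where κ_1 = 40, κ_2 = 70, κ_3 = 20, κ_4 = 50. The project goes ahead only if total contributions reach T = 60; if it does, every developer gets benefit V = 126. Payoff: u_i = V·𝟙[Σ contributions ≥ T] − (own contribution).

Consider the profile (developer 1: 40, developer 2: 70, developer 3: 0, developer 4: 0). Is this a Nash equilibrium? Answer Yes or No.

No

Total = 110 ≥ 60: provided.
Developer 1 (pledges 40, payoff 86): dropping to 0 → total 70, payoff 126. Profitable deviation.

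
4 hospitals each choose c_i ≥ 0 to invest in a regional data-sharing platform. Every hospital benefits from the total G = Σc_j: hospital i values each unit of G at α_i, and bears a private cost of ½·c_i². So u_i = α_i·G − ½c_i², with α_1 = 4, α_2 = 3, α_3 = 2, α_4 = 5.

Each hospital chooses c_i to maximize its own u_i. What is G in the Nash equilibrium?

14

Hospital i's FOC: ∂u_i/∂c_i = α_i − c_i = 0, so c_i* = α_i.
NE contributions = (4, 3, 2, 5); G = 14.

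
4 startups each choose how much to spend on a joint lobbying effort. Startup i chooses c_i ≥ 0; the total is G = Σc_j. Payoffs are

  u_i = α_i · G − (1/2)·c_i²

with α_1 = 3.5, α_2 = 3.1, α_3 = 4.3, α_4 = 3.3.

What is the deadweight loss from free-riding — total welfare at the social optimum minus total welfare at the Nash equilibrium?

Startup i's FOC: ∂u_i/∂c_i = α_i − c_i = 0, so c_i* = α_i.
NE contributions = (3.5, 3.1, 4.3, 3.3); G = 14.2.
W^NE = (Σα)·G − ½Σα_i² = 14.2² − ½·51.24 = 176.02.
Planner sets c_i = Σα_j = 14.2 for every i, so G^SO = 4·14.2 = 56.8.
W^SO = (Σα)·G^SO − ½·4·(Σα)² = (4/2)·14.2² = 403.28.
Deadweight loss = W^SO − W^NE = 227.26.

227.26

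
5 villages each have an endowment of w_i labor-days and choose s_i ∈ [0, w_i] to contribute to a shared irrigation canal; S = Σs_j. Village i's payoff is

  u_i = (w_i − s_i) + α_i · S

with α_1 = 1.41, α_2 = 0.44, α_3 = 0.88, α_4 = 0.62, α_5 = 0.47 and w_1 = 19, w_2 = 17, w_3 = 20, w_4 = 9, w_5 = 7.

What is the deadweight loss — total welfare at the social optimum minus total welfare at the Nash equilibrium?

∂u_i/∂s_i = α_i − 1, so village i contributes w_i if α_i > 1, else 0.
α_i > 1 for i ∈ {1}; NE contributions (19, 0, 0, 0, 0), S = 19.
W^NE = Σw_i − S^NE + (Σα_i)·S^NE = 72 + 2.82·19 = 125.58.
Planner: ∂(Σu_j)/∂s_i = Σα_j − 1 = 2.82 > 0, so everyone contributes w_i; S^SO = 72, W^SO = 72 + 2.82·72 = 275.04.
Deadweight loss = 149.46.

149.46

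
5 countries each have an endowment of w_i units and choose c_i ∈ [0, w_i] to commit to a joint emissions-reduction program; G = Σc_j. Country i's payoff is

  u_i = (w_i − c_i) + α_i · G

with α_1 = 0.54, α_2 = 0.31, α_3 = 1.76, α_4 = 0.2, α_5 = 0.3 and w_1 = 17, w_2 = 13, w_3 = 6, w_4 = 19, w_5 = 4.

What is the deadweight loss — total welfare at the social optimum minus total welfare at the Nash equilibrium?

∂u_i/∂c_i = α_i − 1, so country i contributes w_i if α_i > 1, else 0.
α_i > 1 for i ∈ {3}; NE contributions (0, 0, 6, 0, 0), G = 6.
W^NE = Σw_i − G^NE + (Σα_i)·G^NE = 59 + 2.11·6 = 71.66.
Planner: ∂(Σu_j)/∂c_i = Σα_j − 1 = 2.11 > 0, so everyone contributes w_i; G^SO = 59, W^SO = 59 + 2.11·59 = 183.49.
Deadweight loss = 111.83.

111.83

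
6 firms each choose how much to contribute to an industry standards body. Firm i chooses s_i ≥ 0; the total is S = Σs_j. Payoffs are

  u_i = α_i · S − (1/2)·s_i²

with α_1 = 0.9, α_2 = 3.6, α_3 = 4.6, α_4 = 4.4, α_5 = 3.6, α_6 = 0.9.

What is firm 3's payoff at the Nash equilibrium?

72.22

Firm i's FOC: ∂u_i/∂s_i = α_i − s_i = 0, so s_i* = α_i.
NE contributions = (0.9, 3.6, 4.6, 4.4, 3.6, 0.9); S = 18.
u_3 = α_3·S − ½·(s_3)² = 4.6·18 − ½·4.6² = 72.22.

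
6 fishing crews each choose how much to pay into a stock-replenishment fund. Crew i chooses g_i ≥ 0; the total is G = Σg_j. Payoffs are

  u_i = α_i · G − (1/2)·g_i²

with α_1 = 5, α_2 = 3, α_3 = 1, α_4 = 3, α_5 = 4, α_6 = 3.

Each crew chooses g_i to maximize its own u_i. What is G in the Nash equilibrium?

19

Crew i's FOC: ∂u_i/∂g_i = α_i − g_i = 0, so g_i* = α_i.
NE contributions = (5, 3, 1, 3, 4, 3); G = 19.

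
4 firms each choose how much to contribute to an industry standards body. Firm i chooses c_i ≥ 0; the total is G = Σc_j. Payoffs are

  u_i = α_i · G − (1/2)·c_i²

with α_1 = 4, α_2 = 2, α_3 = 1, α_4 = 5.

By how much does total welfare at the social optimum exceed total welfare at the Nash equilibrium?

167

Firm i's FOC: ∂u_i/∂c_i = α_i − c_i = 0, so c_i* = α_i.
NE contributions = (4, 2, 1, 5); G = 12.
W^NE = (Σα)·G − ½Σα_i² = 12² − ½·46 = 121.
Planner sets c_i = Σα_j = 12 for every i, so G^SO = 4·12 = 48.
W^SO = (Σα)·G^SO − ½·4·(Σα)² = (4/2)·12² = 288.
Deadweight loss = W^SO − W^NE = 167.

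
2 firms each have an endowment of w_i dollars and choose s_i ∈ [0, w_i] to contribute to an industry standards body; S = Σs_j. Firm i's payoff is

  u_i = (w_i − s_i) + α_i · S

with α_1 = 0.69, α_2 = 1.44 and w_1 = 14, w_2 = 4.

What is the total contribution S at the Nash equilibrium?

∂u_i/∂s_i = α_i − 1, so firm i contributes w_i if α_i > 1, else 0.
α_i > 1 for i ∈ {2}; NE contributions (0, 4), S = 4.

4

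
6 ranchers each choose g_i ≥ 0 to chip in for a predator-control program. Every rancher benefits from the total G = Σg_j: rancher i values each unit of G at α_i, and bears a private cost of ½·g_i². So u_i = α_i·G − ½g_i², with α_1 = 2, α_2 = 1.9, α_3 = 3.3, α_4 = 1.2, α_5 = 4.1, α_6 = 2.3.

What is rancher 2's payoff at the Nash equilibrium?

26.315

Rancher i's FOC: ∂u_i/∂g_i = α_i − g_i = 0, so g_i* = α_i.
NE contributions = (2, 1.9, 3.3, 1.2, 4.1, 2.3); G = 14.8.
u_2 = α_2·G − ½·(g_2)² = 1.9·14.8 − ½·1.9² = 26.315.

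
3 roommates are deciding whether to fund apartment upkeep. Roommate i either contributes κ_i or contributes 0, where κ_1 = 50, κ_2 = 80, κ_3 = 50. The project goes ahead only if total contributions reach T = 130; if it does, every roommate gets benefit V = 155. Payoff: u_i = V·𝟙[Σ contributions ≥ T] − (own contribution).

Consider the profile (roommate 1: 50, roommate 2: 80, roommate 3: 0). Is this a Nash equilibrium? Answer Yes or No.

Total = 130 ≥ 130: provided.
Roommate 1 (pledges 50, payoff 105): dropping to 0 → total 80, payoff 0. No gain.
Roommate 2 (pledges 80, payoff 75): dropping to 0 → total 50, payoff 0. No gain.
Roommate 3 (pledges 0, payoff 155): pledging 50 → total 180, payoff 105. No gain.

Yes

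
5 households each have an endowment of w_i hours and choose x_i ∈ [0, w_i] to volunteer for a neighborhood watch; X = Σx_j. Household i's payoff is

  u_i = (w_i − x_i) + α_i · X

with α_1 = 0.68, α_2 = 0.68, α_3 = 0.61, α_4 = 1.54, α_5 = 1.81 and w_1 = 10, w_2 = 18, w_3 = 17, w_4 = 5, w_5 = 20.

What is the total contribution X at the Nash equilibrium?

25

∂u_i/∂x_i = α_i − 1, so household i contributes w_i if α_i > 1, else 0.
α_i > 1 for i ∈ {4, 5}; NE contributions (0, 0, 0, 5, 20), X = 25.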